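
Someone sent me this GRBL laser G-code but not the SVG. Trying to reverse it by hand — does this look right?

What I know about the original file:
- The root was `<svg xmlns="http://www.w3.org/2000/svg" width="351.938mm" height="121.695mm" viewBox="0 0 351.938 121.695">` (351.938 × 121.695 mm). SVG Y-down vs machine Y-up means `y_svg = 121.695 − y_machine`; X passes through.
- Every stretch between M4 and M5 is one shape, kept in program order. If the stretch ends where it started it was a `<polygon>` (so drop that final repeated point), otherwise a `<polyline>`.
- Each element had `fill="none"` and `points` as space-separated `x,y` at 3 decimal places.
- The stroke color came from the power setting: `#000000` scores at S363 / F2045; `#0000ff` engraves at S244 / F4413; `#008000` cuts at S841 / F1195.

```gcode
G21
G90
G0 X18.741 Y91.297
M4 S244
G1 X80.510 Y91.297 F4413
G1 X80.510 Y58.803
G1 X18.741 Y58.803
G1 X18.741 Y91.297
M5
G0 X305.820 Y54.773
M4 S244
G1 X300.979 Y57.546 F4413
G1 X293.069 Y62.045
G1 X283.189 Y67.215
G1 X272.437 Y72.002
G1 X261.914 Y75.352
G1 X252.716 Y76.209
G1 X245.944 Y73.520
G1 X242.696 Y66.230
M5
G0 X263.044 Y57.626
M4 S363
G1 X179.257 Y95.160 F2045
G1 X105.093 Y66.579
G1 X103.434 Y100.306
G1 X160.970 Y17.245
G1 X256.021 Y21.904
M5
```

<svg xmlns="http://www.w3.org/2000/svg" width="351.938mm" height="121.695mm" viewBox="0 0 351.938 121.695">
  <polygon points="18.741,30.398 80.510,30.398 80.510,62.892 18.741,62.892" fill="none" stroke="#0000ff"/>
  <polyline points="305.820,66.922 300.979,64.149 293.069,59.650 283.189,54.480 272.437,49.693 261.914,46.343 252.716,45.486 245.944,48.175 242.696,55.465" fill="none" stroke="#0000ff"/>
  <polyline points="263.044,64.069 179.257,26.535 105.093,55.116 103.434,21.389 160.970,104.450 256.021,99.791" fill="none" stroke="#000000"/>
</svg>

Machine Y-up, SVG Y-down with viewBox height 121.695, so y_svg = 121.695 − y_machine; X carries over.

Run 1: the run's S244 means `#0000ff` (engrave). The run returns to its start, so emit a `<polygon>` with points (Y-flipped): 18.741,30.398 80.510,30.398 80.510,62.892 18.741,62.892.

Run 2: power S244 maps to stroke `#0000ff` (engrave). The run is open, so emit a `<polyline>` with points (Y-flipped): 305.820,66.922 300.979,64.149 293.069,59.650 283.189,54.480 272.437,49.693 261.914,46.343 252.716,45.486 245.944,48.175 242.696,55.465.

Run 3: S363 ⇒ score layer `#000000`. The run is open, so emit a `<polyline>` with points (Y-flipped): 263.044,64.069 179.257,26.535 105.093,55.116 103.434,21.389 160.970,104.450 256.021,99.791.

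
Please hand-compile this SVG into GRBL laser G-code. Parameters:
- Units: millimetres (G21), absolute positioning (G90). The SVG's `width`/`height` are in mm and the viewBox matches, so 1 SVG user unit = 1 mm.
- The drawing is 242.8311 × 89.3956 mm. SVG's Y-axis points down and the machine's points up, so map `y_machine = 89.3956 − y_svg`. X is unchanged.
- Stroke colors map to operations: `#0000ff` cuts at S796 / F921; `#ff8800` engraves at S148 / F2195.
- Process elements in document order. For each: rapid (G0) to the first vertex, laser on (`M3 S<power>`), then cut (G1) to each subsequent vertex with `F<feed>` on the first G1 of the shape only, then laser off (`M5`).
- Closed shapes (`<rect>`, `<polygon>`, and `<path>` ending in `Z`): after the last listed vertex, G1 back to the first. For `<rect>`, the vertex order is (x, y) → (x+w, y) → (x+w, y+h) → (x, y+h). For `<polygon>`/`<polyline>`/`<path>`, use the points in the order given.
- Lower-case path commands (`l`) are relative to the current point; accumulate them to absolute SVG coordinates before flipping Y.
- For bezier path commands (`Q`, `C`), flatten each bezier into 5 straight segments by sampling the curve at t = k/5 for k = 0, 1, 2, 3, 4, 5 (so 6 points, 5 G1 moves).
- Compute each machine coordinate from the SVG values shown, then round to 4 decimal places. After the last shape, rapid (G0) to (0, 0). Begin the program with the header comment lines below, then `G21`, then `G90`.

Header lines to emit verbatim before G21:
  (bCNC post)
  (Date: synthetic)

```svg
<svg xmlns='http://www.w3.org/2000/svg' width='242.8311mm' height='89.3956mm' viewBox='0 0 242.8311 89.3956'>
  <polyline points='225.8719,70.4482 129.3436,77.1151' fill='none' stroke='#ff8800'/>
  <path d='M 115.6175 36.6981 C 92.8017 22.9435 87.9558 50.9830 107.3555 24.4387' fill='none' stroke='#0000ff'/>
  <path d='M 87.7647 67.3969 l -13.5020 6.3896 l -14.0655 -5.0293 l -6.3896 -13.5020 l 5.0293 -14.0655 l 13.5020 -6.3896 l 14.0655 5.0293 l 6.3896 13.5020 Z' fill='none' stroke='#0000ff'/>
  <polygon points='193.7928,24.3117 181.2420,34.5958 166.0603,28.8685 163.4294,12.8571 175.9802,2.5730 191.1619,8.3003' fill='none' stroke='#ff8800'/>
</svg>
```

(bCNC post)
(Date: synthetic)
G21
G90
G0 X225.8719 Y18.9474
M3 S148
G1 X129.3436 Y12.2805 F2195
M5
G0 X115.6175 Y52.6975
M3 S796
G1 X104.1346 Y56.7060 F921
G1 X97.2657 Y55.3100
G1 X95.3121 Y53.1358
G1 X98.5749 Y54.8094
G1 X107.3555 Y64.9569
M5
G0 X87.7647 Y21.9987
M3 S796
G1 X74.2627 Y15.6091 F921
G1 X60.1972 Y20.6384
G1 X53.8076 Y34.1404
G1 X58.8369 Y48.2059
G1 X72.3389 Y54.5955
G1 X86.4044 Y49.5662
G1 X92.7940 Y36.0642
G1 X87.7647 Y21.9987
M5
G0 X193.7928 Y65.0839
M3 S148
G1 X181.2420 Y54.7998 F2195
G1 X166.0603 Y60.5271
G1 X163.4294 Y76.5385
G1 X175.9802 Y86.8226
G1 X191.1619 Y81.0953
G1 X193.7928 Y65.0839
M5
G0 X0.0000 Y0.0000

Since the viewBox matches the mm dimensions, user units are millimetres directly. The only transform is the Y-flip y_m = 89.3956 − y_svg.

Shape 1 is a line segment drawn with `<polyline>`. Its stroke #ff8800 means engrave at S148, F2195. After flipping Y the toolpath is (225.8719,18.9474) → (129.3436,12.2805).

Shape 2 is a cubic bezier drawn with `<path>`. Its stroke #0000ff means cut at S796, F921. After flipping Y the toolpath is (115.6175,52.6975) → (104.1346,56.7060) → (97.2657,55.3100) → (95.3121,53.1358) → (98.5749,54.8094) → (107.3555,64.9569).

Shape 3 is a regular polygon drawn with `<path>`. Its stroke #0000ff means cut at S796, F921. After flipping Y the toolpath is (87.7647,21.9987) → (74.2627,15.6091) → (60.1972,20.6384) → (53.8076,34.1404) → (58.8369,48.2059) → (72.3389,54.5955) → (86.4044,49.5662) → (92.7940,36.0642) → (87.7647,21.9987), returning to the start.

Shape 4 is a regular polygon drawn with `<polygon>`. Its stroke #ff8800 means engrave at S148, F2195. After flipping Y the toolpath is (193.7928,65.0839) → (181.2420,54.7998) → (166.0603,60.5271) → (163.4294,76.5385) → (175.9802,86.8226) → (191.1619,81.0953) → (193.7928,65.0839), returning to the start.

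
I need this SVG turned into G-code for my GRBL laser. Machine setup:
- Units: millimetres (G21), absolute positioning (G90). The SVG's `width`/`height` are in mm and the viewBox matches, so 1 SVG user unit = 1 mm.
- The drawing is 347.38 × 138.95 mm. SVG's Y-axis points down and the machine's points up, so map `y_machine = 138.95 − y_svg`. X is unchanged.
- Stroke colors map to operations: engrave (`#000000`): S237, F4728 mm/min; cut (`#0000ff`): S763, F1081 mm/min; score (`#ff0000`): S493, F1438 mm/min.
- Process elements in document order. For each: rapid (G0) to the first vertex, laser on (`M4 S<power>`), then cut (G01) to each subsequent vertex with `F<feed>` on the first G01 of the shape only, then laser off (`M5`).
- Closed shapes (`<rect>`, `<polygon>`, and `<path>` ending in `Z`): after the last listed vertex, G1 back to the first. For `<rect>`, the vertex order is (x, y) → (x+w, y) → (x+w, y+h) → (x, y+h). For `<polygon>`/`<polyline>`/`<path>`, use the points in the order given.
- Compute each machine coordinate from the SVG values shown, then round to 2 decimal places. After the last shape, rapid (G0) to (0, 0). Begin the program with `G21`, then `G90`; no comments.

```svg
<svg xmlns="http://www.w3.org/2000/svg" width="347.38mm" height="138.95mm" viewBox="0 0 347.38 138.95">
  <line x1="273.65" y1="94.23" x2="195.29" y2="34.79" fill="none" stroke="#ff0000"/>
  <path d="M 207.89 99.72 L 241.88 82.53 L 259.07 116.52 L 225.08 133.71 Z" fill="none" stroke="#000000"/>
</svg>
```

1 u = 1 mm; y_m = 138.95 − y.

[1] `<line>` line segment, #ff0000→score S493 F1438: (273.65,44.72) → (195.29,104.16)

[2] `<path>` regular polygon, #000000→engrave S237 F4728: (207.89,39.23) → (241.88,56.42) → (259.07,22.43) → (225.08,5.24) → (207.89,39.23) (closed)

G21
G90
G0 X273.65 Y44.72
M4 S493
G01 X195.29 Y104.16 F1438
M5
G0 X207.89 Y39.23
M4 S237
G01 X241.88 Y56.42 F4728
G01 X259.07 Y22.43
G01 X225.08 Y5.24
G01 X207.89 Y39.23
M5
G0 X0.00 Y0.00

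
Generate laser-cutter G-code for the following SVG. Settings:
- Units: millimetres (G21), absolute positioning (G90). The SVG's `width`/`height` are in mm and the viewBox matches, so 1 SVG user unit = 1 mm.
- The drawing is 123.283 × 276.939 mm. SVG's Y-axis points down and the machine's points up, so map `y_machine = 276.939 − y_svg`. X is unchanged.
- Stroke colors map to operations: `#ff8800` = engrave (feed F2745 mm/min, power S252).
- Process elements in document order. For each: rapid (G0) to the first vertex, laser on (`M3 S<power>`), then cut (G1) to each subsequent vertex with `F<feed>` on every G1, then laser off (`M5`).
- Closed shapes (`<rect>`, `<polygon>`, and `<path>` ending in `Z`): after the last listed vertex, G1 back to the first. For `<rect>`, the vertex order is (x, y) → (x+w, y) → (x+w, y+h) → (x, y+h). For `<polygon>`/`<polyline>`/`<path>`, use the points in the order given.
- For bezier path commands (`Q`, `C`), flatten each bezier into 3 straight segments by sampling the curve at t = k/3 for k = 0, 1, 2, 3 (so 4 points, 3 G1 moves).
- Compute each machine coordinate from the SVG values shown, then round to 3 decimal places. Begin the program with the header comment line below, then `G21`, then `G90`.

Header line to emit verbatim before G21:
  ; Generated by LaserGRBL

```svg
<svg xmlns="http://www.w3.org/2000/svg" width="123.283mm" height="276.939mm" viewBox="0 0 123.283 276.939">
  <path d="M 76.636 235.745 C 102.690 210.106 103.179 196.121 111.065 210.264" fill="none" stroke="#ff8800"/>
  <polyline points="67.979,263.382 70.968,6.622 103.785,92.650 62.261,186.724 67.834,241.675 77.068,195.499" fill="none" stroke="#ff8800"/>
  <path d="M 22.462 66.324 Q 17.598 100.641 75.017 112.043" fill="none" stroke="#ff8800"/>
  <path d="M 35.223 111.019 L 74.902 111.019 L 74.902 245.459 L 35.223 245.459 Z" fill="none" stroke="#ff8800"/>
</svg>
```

; Generated by LaserGRBL
G21
G90
G0 X76.636 Y41.194
M3 S252
G1 X95.389 Y62.338 F2745
G1 X104.424 Y72.052 F2745
G1 X111.065 Y66.675 F2745
M5
G0 X67.979 Y13.557
M3 S252
G1 X70.968 Y270.317 F2745
G1 X103.785 Y184.289 F2745
G1 X62.261 Y90.215 F2745
G1 X67.834 Y35.264 F2745
G1 X77.068 Y81.440 F2745
M5
G0 X22.462 Y210.615
M3 S252
G1 X26.140 Y190.283 F2745
G1 X43.658 Y175.043 F2745
G1 X75.017 Y164.896 F2745
M5
G0 X35.223 Y165.920
M3 S252
G1 X74.902 Y165.920 F2745
G1 X74.902 Y31.480 F2745
G1 X35.223 Y31.480 F2745
G1 X35.223 Y165.920 F2745
M5

Since the viewBox matches the mm dimensions, user units are millimetres directly. The only transform is the Y-flip y_m = 276.939 − y_svg.

Shape 1 is a cubic bezier drawn with `<path>`. Its stroke #ff8800 means engrave at S252, F2745. After flipping Y the toolpath is (76.636,41.194) → (95.389,62.338) → (104.424,72.052) → (111.065,66.675).

Shape 2 is a open polyline drawn with `<polyline>`. Its stroke #ff8800 means engrave at S252, F2745. After flipping Y the toolpath is (67.979,13.557) → (70.968,270.317) → (103.785,184.289) → (62.261,90.215) → (67.834,35.264) → (77.068,81.440).

Shape 3 is a quadratic bezier drawn with `<path>`. Its stroke #ff8800 means engrave at S252, F2745. After flipping Y the toolpath is (22.462,210.615) → (26.140,190.283) → (43.658,175.043) → (75.017,164.896).

Shape 4 is a rectangle drawn with `<path>`. Its stroke #ff8800 means engrave at S252, F2745. After flipping Y the toolpath is (35.223,165.920) → (74.902,165.920) → (74.902,31.480) → (35.223,31.480) → (35.223,165.920), returning to the start.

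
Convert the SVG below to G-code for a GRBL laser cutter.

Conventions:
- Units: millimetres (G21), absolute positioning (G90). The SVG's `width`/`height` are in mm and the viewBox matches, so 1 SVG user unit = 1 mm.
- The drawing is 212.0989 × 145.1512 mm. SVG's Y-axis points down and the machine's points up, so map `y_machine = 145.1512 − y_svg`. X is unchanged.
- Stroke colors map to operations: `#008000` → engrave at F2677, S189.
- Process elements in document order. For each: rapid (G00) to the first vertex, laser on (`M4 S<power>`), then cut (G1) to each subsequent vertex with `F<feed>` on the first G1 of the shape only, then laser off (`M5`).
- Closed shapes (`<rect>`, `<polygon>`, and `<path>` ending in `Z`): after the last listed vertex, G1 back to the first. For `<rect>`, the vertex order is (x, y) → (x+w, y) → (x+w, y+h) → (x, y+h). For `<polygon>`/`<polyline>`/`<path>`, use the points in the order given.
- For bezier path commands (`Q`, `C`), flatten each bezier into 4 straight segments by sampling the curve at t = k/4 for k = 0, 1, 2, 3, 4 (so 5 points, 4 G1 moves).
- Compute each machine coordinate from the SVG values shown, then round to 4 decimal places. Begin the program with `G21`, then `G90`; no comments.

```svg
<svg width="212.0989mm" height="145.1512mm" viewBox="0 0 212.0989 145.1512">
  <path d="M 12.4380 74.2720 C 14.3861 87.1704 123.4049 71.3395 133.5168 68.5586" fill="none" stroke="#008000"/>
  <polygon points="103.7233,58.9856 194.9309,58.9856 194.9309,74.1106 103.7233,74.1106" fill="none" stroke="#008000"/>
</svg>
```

G21
G90
G00 X12.4380 Y70.8792
M4 S189
G1 X30.7564 Y65.9393 F2677
G1 X69.9160 Y67.8562
G1 X110.6062 Y72.7129
G1 X133.5168 Y76.5926
M5
G00 X103.7233 Y86.1656
M4 S189
G1 X194.9309 Y86.1656 F2677
G1 X194.9309 Y71.0406
G1 X103.7233 Y71.0406
G1 X103.7233 Y86.1656
M5

Since the viewBox matches the mm dimensions, user units are millimetres directly. The only transform is the Y-flip y_m = 145.1512 − y_svg.

Shape 1 is a cubic bezier drawn with `<path>`. Its stroke #008000 means engrave at S189, F2677. After flipping Y the toolpath is (12.4380,70.8792) → (30.7564,65.9393) → (69.9160,67.8562) → (110.6062,72.7129) → (133.5168,76.5926).

Shape 2 is a rectangle drawn with `<polygon>`. Its stroke #008000 means engrave at S189, F2677. After flipping Y the toolpath is (103.7233,86.1656) → (194.9309,86.1656) → (194.9309,71.0406) → (103.7233,71.0406) → (103.7233,86.1656), returning to the start.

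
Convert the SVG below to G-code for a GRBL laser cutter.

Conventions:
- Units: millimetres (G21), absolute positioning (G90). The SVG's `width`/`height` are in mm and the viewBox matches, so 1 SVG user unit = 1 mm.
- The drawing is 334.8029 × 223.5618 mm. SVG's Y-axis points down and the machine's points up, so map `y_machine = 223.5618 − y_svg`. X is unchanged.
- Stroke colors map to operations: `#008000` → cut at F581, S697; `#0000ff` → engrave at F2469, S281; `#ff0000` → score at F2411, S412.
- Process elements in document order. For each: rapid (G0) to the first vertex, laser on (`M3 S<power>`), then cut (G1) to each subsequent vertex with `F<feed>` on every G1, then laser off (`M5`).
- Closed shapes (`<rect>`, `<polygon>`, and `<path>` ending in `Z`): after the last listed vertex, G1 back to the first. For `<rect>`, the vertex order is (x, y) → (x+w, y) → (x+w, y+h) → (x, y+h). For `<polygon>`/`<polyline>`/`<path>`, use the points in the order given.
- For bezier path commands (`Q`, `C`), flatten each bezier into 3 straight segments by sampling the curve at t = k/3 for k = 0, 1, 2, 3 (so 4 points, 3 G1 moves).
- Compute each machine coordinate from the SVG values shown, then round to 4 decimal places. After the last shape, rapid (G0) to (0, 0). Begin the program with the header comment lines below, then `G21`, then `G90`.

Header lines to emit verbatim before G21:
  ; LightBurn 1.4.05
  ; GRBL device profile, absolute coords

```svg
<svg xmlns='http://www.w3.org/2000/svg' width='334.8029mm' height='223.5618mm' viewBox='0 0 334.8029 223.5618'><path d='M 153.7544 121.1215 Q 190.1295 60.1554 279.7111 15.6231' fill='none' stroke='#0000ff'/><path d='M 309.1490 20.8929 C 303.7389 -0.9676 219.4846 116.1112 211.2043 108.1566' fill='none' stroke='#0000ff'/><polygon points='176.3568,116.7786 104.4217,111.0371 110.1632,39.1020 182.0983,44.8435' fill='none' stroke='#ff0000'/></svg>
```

; LightBurn 1.4.05
; GRBL device profile, absolute coords
G21
G90
G0 X153.7544 Y102.4403
M3 S281
G1 X183.9163 Y141.2584 F2469
G1 X225.9019 Y176.4245 F2469
G1 X279.7111 Y207.9387 F2469
M5
G0 X309.1490 Y202.6689
M3 S281
G1 X283.1915 Y187.9931 F2469
G1 X239.0753 Y139.3516 F2469
G1 X211.2043 Y115.4052 F2469
M5
G0 X176.3568 Y106.7832
M3 S412
G1 X104.4217 Y112.5247 F2411
G1 X110.1632 Y184.4598 F2411
G1 X182.0983 Y178.7183 F2411
G1 X176.3568 Y106.7832 F2411
M5
G0 X0.0000 Y0.0000

1 u = 1 mm; y_m = 223.5618 − y.

[1] `<path>` quadratic bezier, #0000ff→engrave S281 F2469: (153.7544,102.4403) → (183.9163,141.2584) → (225.9019,176.4245) → (279.7111,207.9387)

[2] `<path>` cubic bezier, #0000ff→engrave S281 F2469: (309.1490,202.6689) → (283.1915,187.9931) → (239.0753,139.3516) → (211.2043,115.4052)

[3] `<polygon>` regular polygon, #ff0000→score S412 F2411: (176.3568,106.7832) → (104.4217,112.5247) → (110.1632,184.4598) → (182.0983,178.7183) → (176.3568,106.7832) (closed)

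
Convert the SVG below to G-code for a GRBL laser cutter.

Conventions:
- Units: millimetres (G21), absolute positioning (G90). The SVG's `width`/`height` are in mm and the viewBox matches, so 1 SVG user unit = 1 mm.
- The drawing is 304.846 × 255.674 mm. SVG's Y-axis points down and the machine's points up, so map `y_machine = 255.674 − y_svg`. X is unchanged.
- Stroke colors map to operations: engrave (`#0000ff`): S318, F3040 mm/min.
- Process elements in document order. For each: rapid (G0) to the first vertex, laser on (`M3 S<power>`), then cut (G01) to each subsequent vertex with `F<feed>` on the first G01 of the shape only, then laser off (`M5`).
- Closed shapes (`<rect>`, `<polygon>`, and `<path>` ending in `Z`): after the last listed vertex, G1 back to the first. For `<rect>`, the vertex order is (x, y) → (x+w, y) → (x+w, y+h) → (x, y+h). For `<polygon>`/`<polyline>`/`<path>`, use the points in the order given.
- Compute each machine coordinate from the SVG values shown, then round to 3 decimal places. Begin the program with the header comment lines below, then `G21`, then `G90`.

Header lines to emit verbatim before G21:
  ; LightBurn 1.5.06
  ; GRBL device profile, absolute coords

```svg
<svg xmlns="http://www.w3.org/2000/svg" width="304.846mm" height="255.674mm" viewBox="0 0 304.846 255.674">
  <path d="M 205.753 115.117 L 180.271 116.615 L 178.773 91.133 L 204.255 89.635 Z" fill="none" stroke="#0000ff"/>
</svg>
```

1 u = 1 mm; y_m = 255.674 − y.

[1] `<path>` regular polygon, #0000ff→engrave S318 F3040: (205.753,140.557) → (180.271,139.059) → (178.773,164.541) → (204.255,166.039) → (205.753,140.557) (closed)

; LightBurn 1.5.06
; GRBL device profile, absolute coords
G21
G90
G0 X205.753 Y140.557
M3 S318
G01 X180.271 Y139.059 F3040
G01 X178.773 Y164.541
G01 X204.255 Y166.039
G01 X205.753 Y140.557
M5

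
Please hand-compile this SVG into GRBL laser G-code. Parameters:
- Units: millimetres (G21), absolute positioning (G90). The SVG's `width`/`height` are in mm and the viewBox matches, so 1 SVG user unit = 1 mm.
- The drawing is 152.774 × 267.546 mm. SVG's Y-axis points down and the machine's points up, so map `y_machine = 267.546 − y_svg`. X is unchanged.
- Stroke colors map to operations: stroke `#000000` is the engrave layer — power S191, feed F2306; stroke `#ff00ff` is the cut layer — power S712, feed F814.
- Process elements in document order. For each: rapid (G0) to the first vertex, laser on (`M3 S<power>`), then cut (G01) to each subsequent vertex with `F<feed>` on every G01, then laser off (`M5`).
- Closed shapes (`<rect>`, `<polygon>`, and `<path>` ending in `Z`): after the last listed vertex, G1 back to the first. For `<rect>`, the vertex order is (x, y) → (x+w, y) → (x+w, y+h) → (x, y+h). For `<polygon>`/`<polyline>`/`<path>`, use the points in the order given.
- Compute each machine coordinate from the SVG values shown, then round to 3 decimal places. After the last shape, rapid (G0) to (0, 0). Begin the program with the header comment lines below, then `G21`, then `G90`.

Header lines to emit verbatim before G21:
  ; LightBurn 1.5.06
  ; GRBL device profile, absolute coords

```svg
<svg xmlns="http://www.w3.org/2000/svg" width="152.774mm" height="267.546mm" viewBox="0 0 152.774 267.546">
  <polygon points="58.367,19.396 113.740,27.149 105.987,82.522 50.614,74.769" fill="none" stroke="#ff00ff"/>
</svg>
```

Since the viewBox matches the mm dimensions, user units are millimetres directly. The only transform is the Y-flip y_m = 267.546 − y_svg.

Shape 1 is a regular polygon drawn with `<polygon>`. Its stroke #ff00ff means cut at S712, F814. After flipping Y the toolpath is (58.367,248.150) → (113.740,240.397) → (105.987,185.024) → (50.614,192.777) → (58.367,248.150), returning to the start.

; LightBurn 1.5.06
; GRBL device profile, absolute coords
G21
G90
G0 X58.367 Y248.150
M3 S712
G01 X113.740 Y240.397 F814
G01 X105.987 Y185.024 F814
G01 X50.614 Y192.777 F814
G01 X58.367 Y248.150 F814
M5
G0 X0.000 Y0.000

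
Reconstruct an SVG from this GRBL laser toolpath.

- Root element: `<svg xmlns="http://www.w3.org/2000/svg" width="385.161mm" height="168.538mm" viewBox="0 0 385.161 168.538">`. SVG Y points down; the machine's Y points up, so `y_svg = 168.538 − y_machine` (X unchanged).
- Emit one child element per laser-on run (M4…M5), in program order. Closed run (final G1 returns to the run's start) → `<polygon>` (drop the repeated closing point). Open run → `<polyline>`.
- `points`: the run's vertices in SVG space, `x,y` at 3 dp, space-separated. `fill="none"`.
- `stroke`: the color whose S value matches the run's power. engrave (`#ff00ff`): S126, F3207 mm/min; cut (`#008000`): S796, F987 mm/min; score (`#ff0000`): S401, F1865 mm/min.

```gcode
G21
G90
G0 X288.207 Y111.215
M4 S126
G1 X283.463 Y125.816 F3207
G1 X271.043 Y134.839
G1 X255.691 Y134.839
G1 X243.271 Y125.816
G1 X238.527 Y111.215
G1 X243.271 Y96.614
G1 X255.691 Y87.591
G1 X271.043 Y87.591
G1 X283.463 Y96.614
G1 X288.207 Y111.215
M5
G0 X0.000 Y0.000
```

Each laser-on run becomes one SVG element. Flip Y back into SVG space with y_svg = 168.538 − y_machine. Every run uses S126, so all elements get stroke `#ff00ff` (engrave).

Run 1: The run returns to its start, so emit a `<polygon>` with points (Y-flipped): 288.207,57.323 283.463,42.722 271.043,33.699 255.691,33.699 243.271,42.722 238.527,57.323 243.271,71.924 255.691,80.947 271.043,80.947 283.463,71.924.

<svg xmlns="http://www.w3.org/2000/svg" width="385.161mm" height="168.538mm" viewBox="0 0 385.161 168.538">
  <polygon points="288.207,57.323 283.463,42.722 271.043,33.699 255.691,33.699 243.271,42.722 238.527,57.323 243.271,71.924 255.691,80.947 271.043,80.947 283.463,71.924" fill="none" stroke="#ff00ff"/>
</svg>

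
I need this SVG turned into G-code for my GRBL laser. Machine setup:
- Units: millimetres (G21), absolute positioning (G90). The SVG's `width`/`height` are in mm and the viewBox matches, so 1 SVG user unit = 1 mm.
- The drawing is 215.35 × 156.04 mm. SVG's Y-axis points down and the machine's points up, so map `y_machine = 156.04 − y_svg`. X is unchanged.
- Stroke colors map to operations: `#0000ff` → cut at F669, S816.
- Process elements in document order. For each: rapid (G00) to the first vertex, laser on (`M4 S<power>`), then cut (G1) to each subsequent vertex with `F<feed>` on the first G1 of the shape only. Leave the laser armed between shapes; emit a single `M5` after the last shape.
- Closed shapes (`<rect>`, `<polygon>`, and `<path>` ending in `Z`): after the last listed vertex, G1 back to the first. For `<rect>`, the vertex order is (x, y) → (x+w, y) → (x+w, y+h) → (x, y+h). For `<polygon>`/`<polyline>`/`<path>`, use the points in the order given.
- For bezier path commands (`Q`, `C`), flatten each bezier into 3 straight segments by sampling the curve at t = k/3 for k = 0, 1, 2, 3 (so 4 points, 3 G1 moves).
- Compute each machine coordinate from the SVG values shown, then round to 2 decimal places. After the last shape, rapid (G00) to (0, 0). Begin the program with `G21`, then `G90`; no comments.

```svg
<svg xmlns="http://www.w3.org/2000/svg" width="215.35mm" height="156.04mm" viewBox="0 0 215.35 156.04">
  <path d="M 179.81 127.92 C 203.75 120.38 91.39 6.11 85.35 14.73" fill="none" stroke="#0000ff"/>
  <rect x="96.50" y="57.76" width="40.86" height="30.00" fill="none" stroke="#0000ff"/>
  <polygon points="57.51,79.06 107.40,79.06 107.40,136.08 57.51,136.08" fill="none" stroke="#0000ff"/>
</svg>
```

G21
G90
G00 X179.81 Y28.12
M4 S816
G1 X167.30 Y62.73 F669
G1 X117.84 Y117.47
G1 X85.35 Y141.31
G00 X96.50 Y98.28
M4 S816
G1 X137.36 Y98.28 F669
G1 X137.36 Y68.28
G1 X96.50 Y68.28
G1 X96.50 Y98.28
G00 X57.51 Y76.98
M4 S816
G1 X107.40 Y76.98 F669
G1 X107.40 Y19.96
G1 X57.51 Y19.96
G1 X57.51 Y76.98
M5
G00 X0.00 Y0.00

viewBox `0 0 215.35 156.04` with mm width/height → 1 unit = 1 mm. Flip: y_m = 156.04 − y_svg.

**Shape 1** — `<path>` cubic bezier, stroke `#0000ff` → cut (S816, F669). Control points (SVG): P0=(179.81,127.92), P1=(203.75,120.38), P2=(91.39,6.11), P3=(85.35,14.73); sampled at t=k/3. Machine vertices: (179.81,28.12) → (167.30,62.73) → (117.84,117.47) → (85.35,141.31). Open path.

**Shape 2** — `<rect>` rectangle, stroke `#0000ff` → cut (S816, F669). Machine vertices: (96.50,98.28) → (137.36,98.28) → (137.36,68.28) → (96.50,68.28) → (96.50,98.28). Closed: final G1 returns to the first vertex.

**Shape 3** — `<polygon>` rectangle, stroke `#0000ff` → cut (S816, F669). Machine vertices: (57.51,76.98) → (107.40,76.98) → (107.40,19.96) → (57.51,19.96) → (57.51,76.98). Closed: final G1 returns to the first vertex.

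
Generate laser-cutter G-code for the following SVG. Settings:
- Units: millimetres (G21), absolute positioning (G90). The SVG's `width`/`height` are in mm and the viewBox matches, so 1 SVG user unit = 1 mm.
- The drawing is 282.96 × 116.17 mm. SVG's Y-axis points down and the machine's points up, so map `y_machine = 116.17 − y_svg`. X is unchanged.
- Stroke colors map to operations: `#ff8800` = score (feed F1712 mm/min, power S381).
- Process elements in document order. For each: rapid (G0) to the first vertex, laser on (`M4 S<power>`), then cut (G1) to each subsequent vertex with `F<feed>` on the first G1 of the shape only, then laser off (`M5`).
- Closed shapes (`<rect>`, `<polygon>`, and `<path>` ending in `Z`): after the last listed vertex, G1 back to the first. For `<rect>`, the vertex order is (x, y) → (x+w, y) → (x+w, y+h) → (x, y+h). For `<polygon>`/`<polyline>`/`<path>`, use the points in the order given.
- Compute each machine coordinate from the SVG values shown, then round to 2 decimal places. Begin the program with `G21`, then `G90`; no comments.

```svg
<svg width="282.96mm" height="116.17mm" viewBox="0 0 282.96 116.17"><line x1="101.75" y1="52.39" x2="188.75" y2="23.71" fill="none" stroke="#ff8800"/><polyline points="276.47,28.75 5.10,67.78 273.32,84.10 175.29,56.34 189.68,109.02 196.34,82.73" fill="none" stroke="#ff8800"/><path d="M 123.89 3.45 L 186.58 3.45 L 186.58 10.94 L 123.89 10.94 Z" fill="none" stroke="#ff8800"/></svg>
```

Since the viewBox matches the mm dimensions, user units are millimetres directly. The only transform is the Y-flip y_m = 116.17 − y_svg.

Shape 1 is a line segment drawn with `<line>`. Its stroke #ff8800 means score at S381, F1712. After flipping Y the toolpath is (101.75,63.78) → (188.75,92.46).

Shape 2 is a open polyline drawn with `<polyline>`. Its stroke #ff8800 means score at S381, F1712. After flipping Y the toolpath is (276.47,87.42) → (5.10,48.39) → (273.32,32.07) → (175.29,59.83) → (189.68,7.15) → (196.34,33.44).

Shape 3 is a rectangle drawn with `<path>`. Its stroke #ff8800 means score at S381, F1712. After flipping Y the toolpath is (123.89,112.72) → (186.58,112.72) → (186.58,105.23) → (123.89,105.23) → (123.89,112.72), returning to the start.

G21
G90
G0 X101.75 Y63.78
M4 S381
G1 X188.75 Y92.46 F1712
M5
G0 X276.47 Y87.42
M4 S381
G1 X5.10 Y48.39 F1712
G1 X273.32 Y32.07
G1 X175.29 Y59.83
G1 X189.68 Y7.15
G1 X196.34 Y33.44
M5
G0 X123.89 Y112.72
M4 S381
G1 X186.58 Y112.72 F1712
G1 X186.58 Y105.23
G1 X123.89 Y105.23
G1 X123.89 Y112.72
M5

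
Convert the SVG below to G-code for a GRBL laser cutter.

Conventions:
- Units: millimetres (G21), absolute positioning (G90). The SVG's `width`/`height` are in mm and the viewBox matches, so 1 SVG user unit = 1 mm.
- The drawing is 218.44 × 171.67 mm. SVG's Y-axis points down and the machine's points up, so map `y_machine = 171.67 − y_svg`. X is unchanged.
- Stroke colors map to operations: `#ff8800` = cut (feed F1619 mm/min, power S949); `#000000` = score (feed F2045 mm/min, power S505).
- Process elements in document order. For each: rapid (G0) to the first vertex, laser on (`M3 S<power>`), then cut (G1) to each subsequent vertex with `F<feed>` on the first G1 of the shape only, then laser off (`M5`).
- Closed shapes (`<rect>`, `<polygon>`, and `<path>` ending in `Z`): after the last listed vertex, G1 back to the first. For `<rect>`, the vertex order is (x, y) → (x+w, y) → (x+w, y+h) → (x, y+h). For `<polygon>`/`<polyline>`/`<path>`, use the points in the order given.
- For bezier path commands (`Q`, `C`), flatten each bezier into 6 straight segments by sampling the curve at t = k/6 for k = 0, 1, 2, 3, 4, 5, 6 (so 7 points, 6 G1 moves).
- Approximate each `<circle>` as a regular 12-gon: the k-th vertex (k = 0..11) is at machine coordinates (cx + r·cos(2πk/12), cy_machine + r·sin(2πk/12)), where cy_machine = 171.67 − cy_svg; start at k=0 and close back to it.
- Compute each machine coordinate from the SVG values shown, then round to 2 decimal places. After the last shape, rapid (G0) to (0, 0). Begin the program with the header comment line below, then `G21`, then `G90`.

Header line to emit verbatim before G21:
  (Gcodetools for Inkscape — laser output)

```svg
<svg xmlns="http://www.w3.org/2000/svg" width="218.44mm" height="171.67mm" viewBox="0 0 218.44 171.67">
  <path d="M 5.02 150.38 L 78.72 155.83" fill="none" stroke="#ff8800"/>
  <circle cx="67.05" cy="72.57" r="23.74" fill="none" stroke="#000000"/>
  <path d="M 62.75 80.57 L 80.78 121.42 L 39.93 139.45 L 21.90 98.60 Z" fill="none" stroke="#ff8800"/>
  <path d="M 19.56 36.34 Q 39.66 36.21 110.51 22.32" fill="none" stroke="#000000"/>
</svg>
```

(Gcodetools for Inkscape — laser output)
G21
G90
G0 X5.02 Y21.29
M3 S949
G1 X78.72 Y15.84 F1619
M5
G0 X90.79 Y99.10
M3 S505
G1 X87.61 Y110.97 F2045
G1 X78.92 Y119.66
G1 X67.05 Y122.84
G1 X55.18 Y119.66
G1 X46.49 Y110.97
G1 X43.31 Y99.10
G1 X46.49 Y87.23
G1 X55.18 Y78.54
G1 X67.05 Y75.36
G1 X78.92 Y78.54
G1 X87.61 Y87.23
G1 X90.79 Y99.10
M5
G0 X62.75 Y91.10
M3 S949
G1 X80.78 Y50.25 F1619
G1 X39.93 Y32.22
G1 X21.90 Y73.07
G1 X62.75 Y91.10
M5
G0 X19.56 Y135.33
M3 S505
G1 X27.67 Y135.76 F2045
G1 X38.60 Y136.95
G1 X52.35 Y138.90
G1 X68.92 Y141.62
G1 X88.30 Y145.10
G1 X110.51 Y149.35
M5
G0 X0.00 Y0.00

viewBox `0 0 218.44 171.67` with mm width/height → 1 unit = 1 mm. Flip: y_m = 171.67 − y_svg.

**Shape 1** — `<path>` line segment, stroke `#ff8800` → cut (S949, F1619). Machine vertices: (5.02,21.29) → (78.72,15.84). Open path.

**Shape 2** — `<circle>` circle, stroke `#000000` → score (S505, F2045). Machine vertices: (90.79,99.10) → (87.61,110.97) → (78.92,119.66) → (67.05,122.84) → (55.18,119.66) → (46.49,110.97) → (43.31,99.10) → (46.49,87.23) → (55.18,78.54) → (67.05,75.36) → (78.92,78.54) → (87.61,87.23) → (90.79,99.10). Closed: final G1 returns to the first vertex.

**Shape 3** — `<path>` regular polygon, stroke `#ff8800` → cut (S949, F1619). Machine vertices: (62.75,91.10) → (80.78,50.25) → (39.93,32.22) → (21.90,73.07) → (62.75,91.10). Closed: final G1 returns to the first vertex.

**Shape 4** — `<path>` quadratic bezier, stroke `#000000` → score (S505, F2045). Control points (SVG): P0=(19.56,36.34), P1=(39.66,36.21), P2=(110.51,22.32); sampled at t=k/6. Machine vertices: (19.56,135.33) → (27.67,135.76) → (38.60,136.95) → (52.35,138.90) → (68.92,141.62) → (88.30,145.10) → (110.51,149.35). Open path.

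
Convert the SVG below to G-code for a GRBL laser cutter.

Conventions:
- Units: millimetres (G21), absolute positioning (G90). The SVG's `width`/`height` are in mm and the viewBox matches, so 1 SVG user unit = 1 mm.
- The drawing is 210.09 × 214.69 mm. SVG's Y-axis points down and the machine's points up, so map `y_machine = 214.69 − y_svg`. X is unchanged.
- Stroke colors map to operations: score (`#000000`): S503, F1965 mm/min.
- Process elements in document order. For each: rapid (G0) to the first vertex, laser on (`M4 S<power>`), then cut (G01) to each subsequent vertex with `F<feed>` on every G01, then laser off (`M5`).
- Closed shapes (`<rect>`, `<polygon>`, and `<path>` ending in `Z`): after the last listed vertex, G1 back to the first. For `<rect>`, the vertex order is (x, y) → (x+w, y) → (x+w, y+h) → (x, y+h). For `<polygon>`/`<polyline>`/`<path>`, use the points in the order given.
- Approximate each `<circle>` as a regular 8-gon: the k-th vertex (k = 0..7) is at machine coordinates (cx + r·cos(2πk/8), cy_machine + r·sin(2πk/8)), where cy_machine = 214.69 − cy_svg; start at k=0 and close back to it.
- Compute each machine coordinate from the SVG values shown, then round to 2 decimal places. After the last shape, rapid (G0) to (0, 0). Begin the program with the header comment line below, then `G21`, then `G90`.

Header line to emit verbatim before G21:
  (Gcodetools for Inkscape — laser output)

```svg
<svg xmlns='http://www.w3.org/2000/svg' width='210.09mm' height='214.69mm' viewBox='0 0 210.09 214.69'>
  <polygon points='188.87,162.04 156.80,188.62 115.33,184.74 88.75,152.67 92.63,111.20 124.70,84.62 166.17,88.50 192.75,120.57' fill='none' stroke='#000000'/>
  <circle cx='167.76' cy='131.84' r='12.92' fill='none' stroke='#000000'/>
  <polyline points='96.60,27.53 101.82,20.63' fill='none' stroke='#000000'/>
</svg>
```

viewBox `0 0 210.09 214.69` with mm width/height → 1 unit = 1 mm. Flip: y_m = 214.69 − y_svg.

**Shape 1** — `<polygon>` regular polygon, stroke `#000000` → score (S503, F1965). Machine vertices: (188.87,52.65) → (156.80,26.07) → (115.33,29.95) → (88.75,62.02) → (92.63,103.49) → (124.70,130.07) → (166.17,126.19) → (192.75,94.12) → (188.87,52.65). Closed: final G1 returns to the first vertex.

**Shape 2** — `<circle>` circle, stroke `#000000` → score (S503, F1965). Machine vertices: (180.68,82.85) → (176.90,91.99) → (167.76,95.77) → (158.62,91.99) → (154.84,82.85) → (158.62,73.71) → (167.76,69.93) → (176.90,73.71) → (180.68,82.85). Closed: final G1 returns to the first vertex.

**Shape 3** — `<polyline>` line segment, stroke `#000000` → score (S503, F1965). Machine vertices: (96.60,187.16) → (101.82,194.06). Open path.

(Gcodetools for Inkscape — laser output)
G21
G90
G0 X188.87 Y52.65
M4 S503
G01 X156.80 Y26.07 F1965
G01 X115.33 Y29.95 F1965
G01 X88.75 Y62.02 F1965
G01 X92.63 Y103.49 F1965
G01 X124.70 Y130.07 F1965
G01 X166.17 Y126.19 F1965
G01 X192.75 Y94.12 F1965
G01 X188.87 Y52.65 F1965
M5
G0 X180.68 Y82.85
M4 S503
G01 X176.90 Y91.99 F1965
G01 X167.76 Y95.77 F1965
G01 X158.62 Y91.99 F1965
G01 X154.84 Y82.85 F1965
G01 X158.62 Y73.71 F1965
G01 X167.76 Y69.93 F1965
G01 X176.90 Y73.71 F1965
G01 X180.68 Y82.85 F1965
M5
G0 X96.60 Y187.16
M4 S503
G01 X101.82 Y194.06 F1965
M5
G0 X0.00 Y0.00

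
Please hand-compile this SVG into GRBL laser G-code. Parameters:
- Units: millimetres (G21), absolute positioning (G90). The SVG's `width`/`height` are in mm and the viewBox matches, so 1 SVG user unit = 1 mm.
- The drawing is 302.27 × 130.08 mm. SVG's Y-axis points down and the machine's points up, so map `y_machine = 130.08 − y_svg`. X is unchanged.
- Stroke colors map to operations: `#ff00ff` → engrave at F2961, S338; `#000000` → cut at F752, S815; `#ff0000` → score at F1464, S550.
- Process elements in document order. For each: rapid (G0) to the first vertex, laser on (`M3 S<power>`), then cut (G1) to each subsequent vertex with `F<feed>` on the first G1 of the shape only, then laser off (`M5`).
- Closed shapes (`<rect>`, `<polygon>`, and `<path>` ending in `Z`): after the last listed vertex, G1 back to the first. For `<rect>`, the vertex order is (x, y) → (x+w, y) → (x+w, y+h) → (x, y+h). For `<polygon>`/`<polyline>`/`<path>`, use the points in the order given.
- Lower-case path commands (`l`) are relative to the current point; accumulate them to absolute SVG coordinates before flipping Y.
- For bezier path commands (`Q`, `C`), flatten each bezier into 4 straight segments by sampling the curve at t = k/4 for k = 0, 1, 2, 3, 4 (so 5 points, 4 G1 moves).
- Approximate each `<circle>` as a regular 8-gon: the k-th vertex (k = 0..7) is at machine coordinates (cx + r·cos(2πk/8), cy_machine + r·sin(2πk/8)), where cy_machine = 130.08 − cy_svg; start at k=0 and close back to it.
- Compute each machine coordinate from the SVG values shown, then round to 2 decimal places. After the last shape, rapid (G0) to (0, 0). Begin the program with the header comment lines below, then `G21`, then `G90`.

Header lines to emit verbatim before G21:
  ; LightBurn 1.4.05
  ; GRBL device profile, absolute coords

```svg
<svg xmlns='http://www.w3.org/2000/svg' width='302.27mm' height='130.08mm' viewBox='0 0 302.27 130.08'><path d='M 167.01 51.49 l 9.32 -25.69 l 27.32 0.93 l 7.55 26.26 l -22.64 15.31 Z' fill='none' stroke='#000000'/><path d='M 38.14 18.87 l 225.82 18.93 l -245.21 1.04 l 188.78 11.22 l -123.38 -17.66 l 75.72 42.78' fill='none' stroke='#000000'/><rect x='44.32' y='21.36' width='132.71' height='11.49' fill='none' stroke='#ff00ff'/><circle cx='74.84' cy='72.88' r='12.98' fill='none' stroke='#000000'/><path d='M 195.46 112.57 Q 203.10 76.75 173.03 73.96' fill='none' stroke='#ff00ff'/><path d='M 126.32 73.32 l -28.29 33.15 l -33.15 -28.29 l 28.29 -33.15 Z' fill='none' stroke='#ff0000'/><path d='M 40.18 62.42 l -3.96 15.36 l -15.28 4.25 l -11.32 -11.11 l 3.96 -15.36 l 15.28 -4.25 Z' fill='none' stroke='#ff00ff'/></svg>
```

viewBox `0 0 302.27 130.08` with mm width/height → 1 unit = 1 mm. Flip: y_m = 130.08 − y_svg.

**Shape 1** — `<path>` regular polygon, stroke `#000000` → cut (S815, F752). Machine vertices: (167.01,78.59) → (176.33,104.28) → (203.65,103.35) → (211.20,77.09) → (188.56,61.78) → (167.01,78.59). Closed: final G1 returns to the first vertex.

**Shape 2** — `<path>` open polyline, stroke `#000000` → cut (S815, F752). Machine vertices: (38.14,111.21) → (263.96,92.28) → (18.75,91.24) → (207.53,80.02) → (84.15,97.68) → (159.87,54.90). Open path.

**Shape 3** — `<rect>` rectangle, stroke `#ff00ff` → engrave (S338, F2961). Machine vertices: (44.32,108.72) → (177.03,108.72) → (177.03,97.23) → (44.32,97.23) → (44.32,108.72). Closed: final G1 returns to the first vertex.

**Shape 4** — `<circle>` circle, stroke `#000000` → cut (S815, F752). Machine vertices: (87.82,57.20) → (84.02,66.38) → (74.84,70.18) → (65.66,66.38) → (61.86,57.20) → (65.66,48.02) → (74.84,44.22) → (84.02,48.02) → (87.82,57.20). Closed: final G1 returns to the first vertex.

**Shape 5** — `<path>` quadratic bezier, stroke `#ff00ff` → engrave (S338, F2961). Control points (SVG): P0=(195.46,112.57), P1=(203.10,76.75), P2=(173.03,73.96); sampled at t=k/4. Machine vertices: (195.46,17.51) → (196.92,33.36) → (193.67,45.07) → (185.71,52.66) → (173.03,56.12). Open path.

**Shape 6** — `<path>` regular polygon, stroke `#ff0000` → score (S550, F1464). Machine vertices: (126.32,56.76) → (98.03,23.61) → (64.88,51.90) → (93.17,85.05) → (126.32,56.76). Closed: final G1 returns to the first vertex.

**Shape 7** — `<path>` regular polygon, stroke `#ff00ff` → engrave (S338, F2961). Machine vertices: (40.18,67.66) → (36.22,52.30) → (20.94,48.05) → (9.62,59.16) → (13.58,74.52) → (28.86,78.77) → (40.18,67.66). Closed: final G1 returns to the first vertex.

; LightBurn 1.4.05
; GRBL device profile, absolute coords
G21
G90
G0 X167.01 Y78.59
M3 S815
G1 X176.33 Y104.28 F752
G1 X203.65 Y103.35
G1 X211.20 Y77.09
G1 X188.56 Y61.78
G1 X167.01 Y78.59
M5
G0 X38.14 Y111.21
M3 S815
G1 X263.96 Y92.28 F752
G1 X18.75 Y91.24
G1 X207.53 Y80.02
G1 X84.15 Y97.68
G1 X159.87 Y54.90
M5
G0 X44.32 Y108.72
M3 S338
G1 X177.03 Y108.72 F2961
G1 X177.03 Y97.23
G1 X44.32 Y97.23
G1 X44.32 Y108.72
M5
G0 X87.82 Y57.20
M3 S815
G1 X84.02 Y66.38 F752
G1 X74.84 Y70.18
G1 X65.66 Y66.38
G1 X61.86 Y57.20
G1 X65.66 Y48.02
G1 X74.84 Y44.22
G1 X84.02 Y48.02
G1 X87.82 Y57.20
M5
G0 X195.46 Y17.51
M3 S338
G1 X196.92 Y33.36 F2961
G1 X193.67 Y45.07
G1 X185.71 Y52.66
G1 X173.03 Y56.12
M5
G0 X126.32 Y56.76
M3 S550
G1 X98.03 Y23.61 F1464
G1 X64.88 Y51.90
G1 X93.17 Y85.05
G1 X126.32 Y56.76
M5
G0 X40.18 Y67.66
M3 S338
G1 X36.22 Y52.30 F2961
G1 X20.94 Y48.05
G1 X9.62 Y59.16
G1 X13.58 Y74.52
G1 X28.86 Y78.77
G1 X40.18 Y67.66
M5
G0 X0.00 Y0.00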